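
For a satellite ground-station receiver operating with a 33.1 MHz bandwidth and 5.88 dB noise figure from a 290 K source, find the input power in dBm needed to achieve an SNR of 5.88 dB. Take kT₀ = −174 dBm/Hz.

−87.0 dBm

Sensitivity = −174 + 10 log₁₀(B) + NF + SNR_min
= −174 + 75.2 + 5.88 + 5.88
= −87.04 dBm → −87.0 dBm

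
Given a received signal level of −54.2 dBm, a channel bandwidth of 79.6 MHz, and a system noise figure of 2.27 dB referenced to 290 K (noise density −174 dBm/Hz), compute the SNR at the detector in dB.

Noise floor: N = −174 + 10 log₁₀(B) + NF
10 log₁₀(7.96×10⁷) = 79.01 dB
N = −174 + 79.01 + 2.27 = −92.72 dBm
SNR = P_sig − N = −54.2 − (−92.72) = 38.52 dB → 38.5 dB

38.5 dB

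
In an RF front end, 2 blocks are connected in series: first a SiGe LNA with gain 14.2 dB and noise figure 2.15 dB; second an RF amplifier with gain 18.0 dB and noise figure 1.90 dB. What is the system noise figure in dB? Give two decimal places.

Convert to linear (a loss of L dB is a gain of −L dB): F_i = 10^(NF_i/10), G_i = 10^(G_i,dB/10)
  Stage 1: F_1 = 10^(2.15/10) = 1.641, G_1 = 10^(14.2/10) = 26.30
  Stage 2: F_2 = 10^(1.90/10) = 1.549, G_2 = 10^(18.0/10) = 63.10
Friis cascade:
  F = 1.641 + (1.549 − 1)/26.30 = 1.661
NF = 10 log₁₀(1.661) = 2.20 dB

2.20 dB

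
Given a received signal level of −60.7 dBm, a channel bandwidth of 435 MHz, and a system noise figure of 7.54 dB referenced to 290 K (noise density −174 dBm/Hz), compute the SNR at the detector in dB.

Noise floor: N = −174 + 10 log₁₀(B) + NF
10 log₁₀(4.35×10⁸) = 86.38 dB
N = −174 + 86.38 + 7.54 = −80.08 dBm
SNR = P_sig − N = −60.7 − (−80.08) = 19.38 dB → 19.4 dB

19.4 dB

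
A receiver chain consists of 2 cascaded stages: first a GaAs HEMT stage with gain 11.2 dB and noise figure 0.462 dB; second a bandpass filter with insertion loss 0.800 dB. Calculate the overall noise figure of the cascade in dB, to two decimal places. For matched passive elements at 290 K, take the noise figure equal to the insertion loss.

0.52 dB

Convert to linear (a loss of L dB is a gain of −L dB): F_i = 10^(NF_i/10), G_i = 10^(G_i,dB/10)
  Stage 1: F_1 = 10^(0.462/10) = 1.112, G_1 = 10^(11.2/10) = 13.18
  Stage 2: F_2 = 10^(0.800/10) = 1.202, G_2 = 10^(−0.800/10) = 0.8318
Friis cascade:
  F = 1.112 + (1.202 − 1)/13.18 = 1.128
NF = 10 log₁₀(1.128) = 0.52 dB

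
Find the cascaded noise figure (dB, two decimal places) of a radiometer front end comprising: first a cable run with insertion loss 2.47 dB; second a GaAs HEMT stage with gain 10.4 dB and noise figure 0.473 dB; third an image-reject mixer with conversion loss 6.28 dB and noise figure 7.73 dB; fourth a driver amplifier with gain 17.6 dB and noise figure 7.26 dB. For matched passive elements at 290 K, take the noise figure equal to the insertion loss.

7.57 dB

Convert to linear (a loss of L dB is a gain of −L dB): F_i = 10^(NF_i/10), G_i = 10^(G_i,dB/10)
  Stage 1: F_1 = 10^(2.47/10) = 1.766, G_1 = 10^(−2.47/10) = 0.5662
  Stage 2: F_2 = 10^(0.473/10) = 1.115, G_2 = 10^(10.4/10) = 10.96
  Stage 3: F_3 = 10^(7.73/10) = 5.929, G_3 = 10^(−6.28/10) = 0.2355
  Stage 4: F_4 = 10^(7.26/10) = 5.321, G_4 = 10^(17.6/10) = 57.54
Friis cascade:
  F = 1.766 + (1.115 − 1)/0.5662 + (5.929 − 1)/6.209 + (5.321 − 1)/1.462 = 5.718
NF = 10 log₁₀(5.718) = 7.57 dB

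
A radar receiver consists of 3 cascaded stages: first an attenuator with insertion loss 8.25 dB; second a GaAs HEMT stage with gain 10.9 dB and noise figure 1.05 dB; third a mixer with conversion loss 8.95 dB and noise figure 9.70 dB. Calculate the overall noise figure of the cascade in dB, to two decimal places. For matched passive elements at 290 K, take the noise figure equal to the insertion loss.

Convert to linear (a loss of L dB is a gain of −L dB): F_i = 10^(NF_i/10), G_i = 10^(G_i,dB/10)
  Stage 1: F_1 = 10^(8.25/10) = 6.683, G_1 = 10^(−8.25/10) = 0.1496
  Stage 2: F_2 = 10^(1.05/10) = 1.274, G_2 = 10^(10.9/10) = 12.30
  Stage 3: F_3 = 10^(9.70/10) = 9.333, G_3 = 10^(−8.95/10) = 0.1274
Friis cascade:
  F = 6.683 + (1.274 − 1)/0.1496 + (9.333 − 1)/1.841 = 13.04
NF = 10 log₁₀(13.04) = 11.15 dB

11.15 dB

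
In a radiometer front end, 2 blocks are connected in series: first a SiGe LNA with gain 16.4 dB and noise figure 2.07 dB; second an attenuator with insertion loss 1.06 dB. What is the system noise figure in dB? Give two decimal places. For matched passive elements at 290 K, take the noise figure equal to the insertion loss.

Convert to linear (a loss of L dB is a gain of −L dB): F_i = 10^(NF_i/10), G_i = 10^(G_i,dB/10)
  Stage 1: F_1 = 10^(2.07/10) = 1.611, G_1 = 10^(16.4/10) = 43.65
  Stage 2: F_2 = 10^(1.06/10) = 1.276, G_2 = 10^(−1.06/10) = 0.7834
Friis cascade:
  F = 1.611 + (1.276 − 1)/43.65 = 1.617
NF = 10 log₁₀(1.617) = 2.09 dB

2.09 dB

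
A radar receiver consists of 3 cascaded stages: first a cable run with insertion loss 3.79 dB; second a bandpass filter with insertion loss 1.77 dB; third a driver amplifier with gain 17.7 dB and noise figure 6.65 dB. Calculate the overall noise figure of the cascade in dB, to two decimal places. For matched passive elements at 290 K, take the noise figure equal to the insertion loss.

12.21 dB

Convert to linear (a loss of L dB is a gain of −L dB): F_i = 10^(NF_i/10), G_i = 10^(G_i,dB/10)
  Stage 1: F_1 = 10^(3.79/10) = 2.393, G_1 = 10^(−3.79/10) = 0.4178
  Stage 2: F_2 = 10^(1.77/10) = 1.503, G_2 = 10^(−1.77/10) = 0.6653
  Stage 3: F_3 = 10^(6.65/10) = 4.624, G_3 = 10^(17.7/10) = 58.88
Friis cascade:
  F = 2.393 + (1.503 − 1)/0.4178 + (4.624 − 1)/0.2780 = 16.63
NF = 10 log₁₀(16.63) = 12.21 dB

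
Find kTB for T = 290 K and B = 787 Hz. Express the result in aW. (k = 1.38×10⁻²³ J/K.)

3.15 aW

P_n = kTB = 1.38×10⁻²³ × 290 × 7.87×10² = 3.15×10⁻¹⁸ W = 3.15 aW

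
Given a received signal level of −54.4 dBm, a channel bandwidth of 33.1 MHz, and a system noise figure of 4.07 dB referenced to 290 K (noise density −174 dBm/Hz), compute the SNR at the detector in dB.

Noise floor: N = −174 + 10 log₁₀(B) + NF
10 log₁₀(3.31×10⁷) = 75.2 dB
N = −174 + 75.2 + 4.07 = −94.73 dBm
SNR = P_sig − N = −54.4 − (−94.73) = 40.33 dB → 40.3 dB

40.3 dB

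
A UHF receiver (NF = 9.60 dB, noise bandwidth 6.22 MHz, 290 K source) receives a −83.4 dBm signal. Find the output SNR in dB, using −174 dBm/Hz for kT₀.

13.1 dB

Noise floor: N = −174 + 10 log₁₀(B) + NF
10 log₁₀(6.22×10⁶) = 67.94 dB
N = −174 + 67.94 + 9.60 = −96.46 dBm
SNR = P_sig − N = −83.4 − (−96.46) = 13.06 dB → 13.1 dB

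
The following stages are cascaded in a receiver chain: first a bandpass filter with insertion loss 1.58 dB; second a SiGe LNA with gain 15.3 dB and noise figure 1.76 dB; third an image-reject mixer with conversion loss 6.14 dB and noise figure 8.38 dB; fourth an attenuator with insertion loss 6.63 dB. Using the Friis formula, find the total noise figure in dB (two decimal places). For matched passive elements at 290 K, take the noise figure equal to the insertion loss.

4.82 dB

Convert to linear (a loss of L dB is a gain of −L dB): F_i = 10^(NF_i/10), G_i = 10^(G_i,dB/10)
  Stage 1: F_1 = 10^(1.58/10) = 1.439, G_1 = 10^(−1.58/10) = 0.6950
  Stage 2: F_2 = 10^(1.76/10) = 1.500, G_2 = 10^(15.3/10) = 33.88
  Stage 3: F_3 = 10^(8.38/10) = 6.887, G_3 = 10^(−6.14/10) = 0.2432
  Stage 4: F_4 = 10^(6.63/10) = 4.603, G_4 = 10^(−6.63/10) = 0.2173
Friis cascade:
  F = 1.439 + (1.500 − 1)/0.6950 + (6.887 − 1)/23.55 + (4.603 − 1)/5.728 = 3.037
NF = 10 log₁₀(3.037) = 4.82 dB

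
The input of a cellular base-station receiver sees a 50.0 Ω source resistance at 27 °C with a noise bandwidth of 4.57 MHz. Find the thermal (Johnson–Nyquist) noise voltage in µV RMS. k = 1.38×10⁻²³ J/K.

1.95 µV

T = 27 °C + 273.15 = 300.15 K
V_n = √(4kTRB)
4kTRB = 4 × 1.38×10⁻²³ × 300.15 × 5.00×10¹ × 4.57×10⁶ = 3.79×10⁻¹² V²
V_n = √(3.79×10⁻¹²) = 1.95×10⁻⁶ V = 1.95 µV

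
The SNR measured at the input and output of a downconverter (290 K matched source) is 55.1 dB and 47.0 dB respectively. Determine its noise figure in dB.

NF (dB) = SNR_in(dB) − SNR_out(dB) when the source is at T₀
NF = 55.1 − 47.0 = 8.1 dB

8.1 dB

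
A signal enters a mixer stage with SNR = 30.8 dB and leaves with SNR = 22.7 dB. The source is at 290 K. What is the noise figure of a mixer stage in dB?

8.1 dB

NF (dB) = SNR_in(dB) − SNR_out(dB) when the source is at T₀
NF = 30.8 − 22.7 = 8.1 dB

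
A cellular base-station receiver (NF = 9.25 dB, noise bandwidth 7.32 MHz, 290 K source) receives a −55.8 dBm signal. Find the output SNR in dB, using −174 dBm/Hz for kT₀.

Noise floor: N = −174 + 10 log₁₀(B) + NF
10 log₁₀(7.32×10⁶) = 68.65 dB
N = −174 + 68.65 + 9.25 = −96.10 dBm
SNR = P_sig − N = −55.8 − (−96.10) = 40.30 dB → 40.3 dB

40.3 dB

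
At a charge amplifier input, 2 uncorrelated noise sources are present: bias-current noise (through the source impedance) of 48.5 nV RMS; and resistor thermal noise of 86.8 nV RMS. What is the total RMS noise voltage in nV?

99.4 nV

Uncorrelated sources add in power (mean-square): V_tot = √(ΣV_i²)
V_tot = √[(4.85×10⁻⁸)² + (8.68×10⁻⁸)²] = 9.94×10⁻⁸ V = 99.4 nV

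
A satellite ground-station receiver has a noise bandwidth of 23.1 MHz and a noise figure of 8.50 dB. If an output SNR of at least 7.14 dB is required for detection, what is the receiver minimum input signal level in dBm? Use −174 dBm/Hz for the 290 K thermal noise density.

Sensitivity = −174 + 10 log₁₀(B) + NF + SNR_min
= −174 + 73.64 + 8.50 + 7.14
= −84.72 dBm → −84.7 dBm

−84.7 dBm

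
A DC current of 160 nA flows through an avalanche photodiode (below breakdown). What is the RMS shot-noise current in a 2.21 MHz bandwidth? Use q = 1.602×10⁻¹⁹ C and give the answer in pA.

I_n = √(2qI·B)
2qI·B = 2 × 1.602×10⁻¹⁹ × 1.60×10⁻⁷ × 2.21×10⁶ = 1.13×10⁻¹⁹ A²
I_n = √(1.13×10⁻¹⁹) = 3.37×10⁻¹⁰ A = 337 pA

337 pA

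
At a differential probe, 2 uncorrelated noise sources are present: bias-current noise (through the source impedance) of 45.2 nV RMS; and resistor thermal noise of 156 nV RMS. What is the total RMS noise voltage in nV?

Uncorrelated sources add in power (mean-square): V_tot = √(ΣV_i²)
V_tot = √[(4.52×10⁻⁸)² + (1.56×10⁻⁷)²] = 1.62×10⁻⁷ V = 162 nV

162 nV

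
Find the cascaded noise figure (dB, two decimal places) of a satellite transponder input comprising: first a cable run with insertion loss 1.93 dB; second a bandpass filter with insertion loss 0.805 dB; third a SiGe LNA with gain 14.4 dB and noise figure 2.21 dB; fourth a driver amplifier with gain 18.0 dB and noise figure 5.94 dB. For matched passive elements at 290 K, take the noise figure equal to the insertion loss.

5.21 dB

Convert to linear (a loss of L dB is a gain of −L dB): F_i = 10^(NF_i/10), G_i = 10^(G_i,dB/10)
  Stage 1: F_1 = 10^(1.93/10) = 1.560, G_1 = 10^(−1.93/10) = 0.6412
  Stage 2: F_2 = 10^(0.805/10) = 1.204, G_2 = 10^(−0.805/10) = 0.8308
  Stage 3: F_3 = 10^(2.21/10) = 1.663, G_3 = 10^(14.4/10) = 27.54
  Stage 4: F_4 = 10^(5.94/10) = 3.926, G_4 = 10^(18.0/10) = 63.10
Friis cascade:
  F = 1.560 + (1.204 − 1)/0.6412 + (1.663 − 1)/0.5327 + (3.926 − 1)/14.67 = 3.322
NF = 10 log₁₀(3.322) = 5.21 dB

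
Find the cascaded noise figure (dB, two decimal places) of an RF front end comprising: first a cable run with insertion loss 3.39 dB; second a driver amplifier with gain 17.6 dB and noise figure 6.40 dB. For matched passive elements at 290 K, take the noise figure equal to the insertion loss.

Convert to linear (a loss of L dB is a gain of −L dB): F_i = 10^(NF_i/10), G_i = 10^(G_i,dB/10)
  Stage 1: F_1 = 10^(3.39/10) = 2.183, G_1 = 10^(−3.39/10) = 0.4581
  Stage 2: F_2 = 10^(6.40/10) = 4.365, G_2 = 10^(17.6/10) = 57.54
Friis cascade:
  F = 2.183 + (4.365 − 1)/0.4581 = 9.528
NF = 10 log₁₀(9.528) = 9.79 dB

9.79 dB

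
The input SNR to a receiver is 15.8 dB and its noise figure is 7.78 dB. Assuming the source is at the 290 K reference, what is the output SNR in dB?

8.02 dB

By definition F = SNR_in/SNR_out, so in dB: SNR_out = SNR_in − NF
SNR_out = 15.8 − 7.78 = 8.02 dB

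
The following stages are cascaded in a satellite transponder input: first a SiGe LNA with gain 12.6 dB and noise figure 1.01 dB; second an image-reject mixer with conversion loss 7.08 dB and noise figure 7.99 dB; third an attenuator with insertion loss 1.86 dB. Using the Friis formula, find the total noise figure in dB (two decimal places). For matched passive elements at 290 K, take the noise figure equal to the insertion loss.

2.31 dB

Convert to linear (a loss of L dB is a gain of −L dB): F_i = 10^(NF_i/10), G_i = 10^(G_i,dB/10)
  Stage 1: F_1 = 10^(1.01/10) = 1.262, G_1 = 10^(12.6/10) = 18.20
  Stage 2: F_2 = 10^(7.99/10) = 6.295, G_2 = 10^(−7.08/10) = 0.1959
  Stage 3: F_3 = 10^(1.86/10) = 1.535, G_3 = 10^(−1.86/10) = 0.6516
Friis cascade:
  F = 1.262 + (6.295 − 1)/18.20 + (1.535 − 1)/3.565 = 1.703
NF = 10 log₁₀(1.703) = 2.31 dB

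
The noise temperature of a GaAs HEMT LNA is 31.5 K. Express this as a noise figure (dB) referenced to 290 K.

0.448 dB

F = 1 + T_e/T₀ = 1 + 31.5/290 = 1.10862
NF = 10 log₁₀(1.10862) = 0.448 dB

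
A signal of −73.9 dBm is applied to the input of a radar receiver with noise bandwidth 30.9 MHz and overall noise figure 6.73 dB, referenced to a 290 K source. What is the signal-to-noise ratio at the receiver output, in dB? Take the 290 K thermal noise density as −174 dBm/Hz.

Noise floor: N = −174 + 10 log₁₀(B) + NF
10 log₁₀(3.09×10⁷) = 74.9 dB
N = −174 + 74.9 + 6.73 = −92.37 dBm
SNR = P_sig − N = −73.9 − (−92.37) = 18.47 dB → 18.5 dB

18.5 dB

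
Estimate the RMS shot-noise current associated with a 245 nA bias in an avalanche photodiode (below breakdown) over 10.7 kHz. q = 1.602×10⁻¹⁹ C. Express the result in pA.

I_n = √(2qI·B)
2qI·B = 2 × 1.602×10⁻¹⁹ × 2.45×10⁻⁷ × 1.07×10⁴ = 8.40×10⁻²² A²
I_n = √(8.40×10⁻²²) = 2.90×10⁻¹¹ A = 29.0 pA

29.0 pA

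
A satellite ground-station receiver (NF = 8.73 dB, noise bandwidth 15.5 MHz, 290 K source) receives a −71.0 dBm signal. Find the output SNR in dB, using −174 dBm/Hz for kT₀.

22.4 dB

Noise floor: N = −174 + 10 log₁₀(B) + NF
10 log₁₀(1.55×10⁷) = 71.9 dB
N = −174 + 71.9 + 8.73 = −93.37 dBm
SNR = P_sig − N = −71.0 − (−93.37) = 22.37 dB → 22.4 dB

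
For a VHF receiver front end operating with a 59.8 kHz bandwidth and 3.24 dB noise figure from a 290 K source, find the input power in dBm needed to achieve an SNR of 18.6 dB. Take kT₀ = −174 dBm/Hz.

Sensitivity = −174 + 10 log₁₀(B) + NF + SNR_min
= −174 + 47.77 + 3.24 + 18.6
= −104.39 dBm → −104.4 dBm

−104.4 dBm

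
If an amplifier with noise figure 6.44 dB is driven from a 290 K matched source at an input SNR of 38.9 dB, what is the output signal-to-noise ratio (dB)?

By definition F = SNR_in/SNR_out, so in dB: SNR_out = SNR_in − NF
SNR_out = 38.9 − 6.44 = 32.46 dB

32.46 dB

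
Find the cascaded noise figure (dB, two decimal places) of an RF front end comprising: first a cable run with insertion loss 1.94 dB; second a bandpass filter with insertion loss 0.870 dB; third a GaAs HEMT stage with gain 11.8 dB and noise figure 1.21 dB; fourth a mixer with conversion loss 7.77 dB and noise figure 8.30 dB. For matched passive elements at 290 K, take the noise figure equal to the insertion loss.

Convert to linear (a loss of L dB is a gain of −L dB): F_i = 10^(NF_i/10), G_i = 10^(G_i,dB/10)
  Stage 1: F_1 = 10^(1.94/10) = 1.563, G_1 = 10^(−1.94/10) = 0.6397
  Stage 2: F_2 = 10^(0.870/10) = 1.222, G_2 = 10^(−0.870/10) = 0.8185
  Stage 3: F_3 = 10^(1.21/10) = 1.321, G_3 = 10^(11.8/10) = 15.14
  Stage 4: F_4 = 10^(8.30/10) = 6.761, G_4 = 10^(−7.77/10) = 0.1671
Friis cascade:
  F = 1.563 + (1.222 − 1)/0.6397 + (1.321 − 1)/0.5236 + (6.761 − 1)/7.925 = 3.250
NF = 10 log₁₀(3.250) = 5.12 dB

5.12 dB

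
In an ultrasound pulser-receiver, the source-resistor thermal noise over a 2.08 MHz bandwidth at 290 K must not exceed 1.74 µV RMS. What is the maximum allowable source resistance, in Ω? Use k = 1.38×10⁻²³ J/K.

Johnson–Nyquist: V_n = √(4kTRB) ⇒ R = V_n² / (4kTB)
4kTB = 4 × 1.38×10⁻²³ × 290 × 2.08×10⁶ = 3.33×10⁻¹⁴
R = (1.74×10⁻⁶)² / 3.33×10⁻¹⁴ = 9.09×10¹ Ω = 90.9 Ω

90.9 Ω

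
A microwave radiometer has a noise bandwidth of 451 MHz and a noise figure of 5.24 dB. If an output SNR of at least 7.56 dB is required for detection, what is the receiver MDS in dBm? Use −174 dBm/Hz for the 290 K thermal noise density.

−74.7 dBm

Sensitivity = −174 + 10 log₁₀(B) + NF + SNR_min
= −174 + 86.54 + 5.24 + 7.56
= −74.66 dBm → −74.7 dBm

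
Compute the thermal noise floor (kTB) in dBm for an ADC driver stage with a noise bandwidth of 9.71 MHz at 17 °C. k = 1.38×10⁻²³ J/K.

T = 17 °C + 273.15 = 290.15 K
P_n = kTB = 1.38×10⁻²³ × 290.15 × 9.71×10⁶ = 3.89×10⁻¹⁴ W
In dBm: 10 log₁₀(3.89×10⁻¹⁴ / 10⁻³) = −104.1 dBm

−104.1 dBm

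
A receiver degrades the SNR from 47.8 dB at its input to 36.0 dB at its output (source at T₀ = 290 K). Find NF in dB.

NF (dB) = SNR_in(dB) − SNR_out(dB) when the source is at T₀
NF = 47.8 − 36.0 = 11.8 dB

11.8 dB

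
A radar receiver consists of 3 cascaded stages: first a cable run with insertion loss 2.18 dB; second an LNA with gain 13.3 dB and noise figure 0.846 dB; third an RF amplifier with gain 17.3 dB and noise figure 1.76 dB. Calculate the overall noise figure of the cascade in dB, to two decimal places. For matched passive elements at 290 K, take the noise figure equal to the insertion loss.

Convert to linear (a loss of L dB is a gain of −L dB): F_i = 10^(NF_i/10), G_i = 10^(G_i,dB/10)
  Stage 1: F_1 = 10^(2.18/10) = 1.652, G_1 = 10^(−2.18/10) = 0.6053
  Stage 2: F_2 = 10^(0.846/10) = 1.215, G_2 = 10^(13.3/10) = 21.38
  Stage 3: F_3 = 10^(1.76/10) = 1.500, G_3 = 10^(17.3/10) = 53.70
Friis cascade:
  F = 1.652 + (1.215 − 1)/0.6053 + (1.500 − 1)/12.94 = 2.046
NF = 10 log₁₀(2.046) = 3.11 dB

3.11 dB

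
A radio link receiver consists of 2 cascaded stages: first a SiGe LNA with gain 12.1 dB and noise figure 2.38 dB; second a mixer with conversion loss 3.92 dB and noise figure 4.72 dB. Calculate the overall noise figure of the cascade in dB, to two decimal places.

Convert to linear (a loss of L dB is a gain of −L dB): F_i = 10^(NF_i/10), G_i = 10^(G_i,dB/10)
  Stage 1: F_1 = 10^(2.38/10) = 1.730, G_1 = 10^(12.1/10) = 16.22
  Stage 2: F_2 = 10^(4.72/10) = 2.965, G_2 = 10^(−3.92/10) = 0.4055
Friis cascade:
  F = 1.730 + (2.965 − 1)/16.22 = 1.851
NF = 10 log₁₀(1.851) = 2.67 dB

2.67 dB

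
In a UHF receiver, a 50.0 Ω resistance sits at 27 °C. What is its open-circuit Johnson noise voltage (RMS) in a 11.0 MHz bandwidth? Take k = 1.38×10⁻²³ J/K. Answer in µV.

T = 27 °C + 273.15 = 300.15 K
V_n = √(4kTRB)
4kTRB = 4 × 1.38×10⁻²³ × 300.15 × 5.00×10¹ × 1.10×10⁷ = 9.11×10⁻¹² V²
V_n = √(9.11×10⁻¹²) = 3.02×10⁻⁶ V = 3.02 µV

3.02 µV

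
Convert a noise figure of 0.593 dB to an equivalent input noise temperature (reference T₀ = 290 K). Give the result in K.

42.4 K

F = 10^(0.593/10) = 1.1463
T_e = (F − 1)·T₀ = (1.1463 − 1) × 290 = 42.4 K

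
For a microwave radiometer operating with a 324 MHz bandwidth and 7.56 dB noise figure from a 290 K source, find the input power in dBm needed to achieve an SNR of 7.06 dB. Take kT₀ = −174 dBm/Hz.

−74.3 dBm

Sensitivity = −174 + 10 log₁₀(B) + NF + SNR_min
= −174 + 85.11 + 7.56 + 7.06
= −74.27 dBm → −74.3 dBm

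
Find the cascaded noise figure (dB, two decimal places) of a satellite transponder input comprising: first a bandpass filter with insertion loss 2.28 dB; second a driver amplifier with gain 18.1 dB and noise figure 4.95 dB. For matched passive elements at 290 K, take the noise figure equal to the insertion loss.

Convert to linear (a loss of L dB is a gain of −L dB): F_i = 10^(NF_i/10), G_i = 10^(G_i,dB/10)
  Stage 1: F_1 = 10^(2.28/10) = 1.690, G_1 = 10^(−2.28/10) = 0.5916
  Stage 2: F_2 = 10^(4.95/10) = 3.126, G_2 = 10^(18.1/10) = 64.57
Friis cascade:
  F = 1.690 + (3.126 − 1)/0.5916 = 5.284
NF = 10 log₁₀(5.284) = 7.23 dB

7.23 dB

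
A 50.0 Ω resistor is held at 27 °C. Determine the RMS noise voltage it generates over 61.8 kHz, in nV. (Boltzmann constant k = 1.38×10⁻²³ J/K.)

226 nV

T = 27 °C + 273.15 = 300.15 K
V_n = √(4kTRB)
4kTRB = 4 × 1.38×10⁻²³ × 300.15 × 5.00×10¹ × 6.18×10⁴ = 5.12×10⁻¹⁴ V²
V_n = √(5.12×10⁻¹⁴) = 2.26×10⁻⁷ V = 226 nV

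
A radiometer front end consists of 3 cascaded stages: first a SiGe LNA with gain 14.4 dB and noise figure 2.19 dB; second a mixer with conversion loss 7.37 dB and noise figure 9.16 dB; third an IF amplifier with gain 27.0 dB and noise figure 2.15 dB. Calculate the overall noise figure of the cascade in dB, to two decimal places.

Convert to linear (a loss of L dB is a gain of −L dB): F_i = 10^(NF_i/10), G_i = 10^(G_i,dB/10)
  Stage 1: F_1 = 10^(2.19/10) = 1.656, G_1 = 10^(14.4/10) = 27.54
  Stage 2: F_2 = 10^(9.16/10) = 8.241, G_2 = 10^(−7.37/10) = 0.1832
  Stage 3: F_3 = 10^(2.15/10) = 1.641, G_3 = 10^(27.0/10) = 501.2
Friis cascade:
  F = 1.656 + (8.241 − 1)/27.54 + (1.641 − 1)/5.047 = 2.046
NF = 10 log₁₀(2.046) = 3.11 dB

3.11 dB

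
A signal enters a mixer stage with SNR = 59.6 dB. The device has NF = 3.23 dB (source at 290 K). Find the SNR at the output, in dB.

By definition F = SNR_in/SNR_out, so in dB: SNR_out = SNR_in − NF
SNR_out = 59.6 − 3.23 = 56.37 dB

56.37 dB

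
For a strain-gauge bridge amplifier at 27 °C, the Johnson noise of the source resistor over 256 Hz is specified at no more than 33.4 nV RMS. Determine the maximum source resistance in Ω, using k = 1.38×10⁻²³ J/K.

T = 27 °C + 273.15 = 300.15 K
Johnson–Nyquist: V_n = √(4kTRB) ⇒ R = V_n² / (4kTB)
4kTB = 4 × 1.38×10⁻²³ × 300.15 × 2.56×10² = 4.24×10⁻¹⁸
R = (3.34×10⁻⁸)² / 4.24×10⁻¹⁸ = 2.63×10² Ω = 263 Ω

263 Ω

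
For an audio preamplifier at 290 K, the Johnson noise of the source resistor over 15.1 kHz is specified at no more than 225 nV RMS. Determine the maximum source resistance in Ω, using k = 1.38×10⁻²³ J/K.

209 Ω

Johnson–Nyquist: V_n = √(4kTRB) ⇒ R = V_n² / (4kTB)
4kTB = 4 × 1.38×10⁻²³ × 290 × 1.51×10⁴ = 2.42×10⁻¹⁶
R = (2.25×10⁻⁷)² / 2.42×10⁻¹⁶ = 2.09×10² Ω = 209 Ω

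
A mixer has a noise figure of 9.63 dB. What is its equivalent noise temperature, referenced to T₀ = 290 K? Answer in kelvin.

F = 10^(9.63/10) = 9.18333
T_e = (F − 1)·T₀ = (9.18333 − 1) × 290 = 2373 K

2373 K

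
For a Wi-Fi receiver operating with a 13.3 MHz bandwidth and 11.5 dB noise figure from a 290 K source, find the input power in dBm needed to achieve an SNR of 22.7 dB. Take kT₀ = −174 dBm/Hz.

Sensitivity = −174 + 10 log₁₀(B) + NF + SNR_min
= −174 + 71.24 + 11.5 + 22.7
= −68.56 dBm → −68.6 dBm

−68.6 dBm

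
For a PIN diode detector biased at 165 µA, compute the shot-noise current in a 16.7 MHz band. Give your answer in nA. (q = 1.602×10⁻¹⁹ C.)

29.7 nA

I_n = √(2qI·B)
2qI·B = 2 × 1.602×10⁻¹⁹ × 1.65×10⁻⁴ × 1.67×10⁷ = 8.83×10⁻¹⁶ A²
I_n = √(8.83×10⁻¹⁶) = 2.97×10⁻⁸ A = 29.7 nA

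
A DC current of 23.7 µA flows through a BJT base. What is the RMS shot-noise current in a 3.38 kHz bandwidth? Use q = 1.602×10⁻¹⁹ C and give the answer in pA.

I_n = √(2qI·B)
2qI·B = 2 × 1.602×10⁻¹⁹ × 2.37×10⁻⁵ × 3.38×10³ = 2.57×10⁻²⁰ A²
I_n = √(2.57×10⁻²⁰) = 1.60×10⁻¹⁰ A = 160 pA

160 pA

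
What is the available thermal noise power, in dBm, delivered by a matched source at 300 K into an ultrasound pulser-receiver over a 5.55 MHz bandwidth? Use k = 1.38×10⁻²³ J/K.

P_n = kTB = 1.38×10⁻²³ × 300 × 5.55×10⁶ = 2.30×10⁻¹⁴ W
In dBm: 10 log₁₀(2.30×10⁻¹⁴ / 10⁻³) = −106.4 dBm

−106.4 dBm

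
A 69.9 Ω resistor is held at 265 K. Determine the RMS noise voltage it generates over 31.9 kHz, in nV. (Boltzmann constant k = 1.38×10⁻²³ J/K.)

181 nV

V_n = √(4kTRB)
4kTRB = 4 × 1.38×10⁻²³ × 265 × 6.99×10¹ × 3.19×10⁴ = 3.26×10⁻¹⁴ V²
V_n = √(3.26×10⁻¹⁴) = 1.81×10⁻⁷ V = 181 nV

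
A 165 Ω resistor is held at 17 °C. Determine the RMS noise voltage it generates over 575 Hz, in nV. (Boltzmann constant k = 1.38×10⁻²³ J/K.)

39.0 nV

T = 17 °C + 273.15 = 290.15 K
V_n = √(4kTRB)
4kTRB = 4 × 1.38×10⁻²³ × 290.15 × 1.65×10² × 5.75×10² = 1.52×10⁻¹⁵ V²
V_n = √(1.52×10⁻¹⁵) = 3.90×10⁻⁸ V = 39.0 nV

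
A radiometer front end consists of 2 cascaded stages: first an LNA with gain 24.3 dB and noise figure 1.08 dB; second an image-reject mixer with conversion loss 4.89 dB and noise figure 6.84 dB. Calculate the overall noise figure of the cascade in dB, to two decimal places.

1.13 dB

Convert to linear (a loss of L dB is a gain of −L dB): F_i = 10^(NF_i/10), G_i = 10^(G_i,dB/10)
  Stage 1: F_1 = 10^(1.08/10) = 1.282, G_1 = 10^(24.3/10) = 269.2
  Stage 2: F_2 = 10^(6.84/10) = 4.831, G_2 = 10^(−4.89/10) = 0.3243
Friis cascade:
  F = 1.282 + (4.831 − 1)/269.2 = 1.297
NF = 10 log₁₀(1.297) = 1.13 dB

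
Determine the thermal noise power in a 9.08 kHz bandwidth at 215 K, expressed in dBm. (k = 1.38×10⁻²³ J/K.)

−135.7 dBm

P_n = kTB = 1.38×10⁻²³ × 215 × 9.08×10³ = 2.69×10⁻¹⁷ W
In dBm: 10 log₁₀(2.69×10⁻¹⁷ / 10⁻³) = −135.7 dBm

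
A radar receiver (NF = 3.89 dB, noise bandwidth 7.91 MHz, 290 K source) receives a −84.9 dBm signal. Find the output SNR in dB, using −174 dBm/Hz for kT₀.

Noise floor: N = −174 + 10 log₁₀(B) + NF
10 log₁₀(7.91×10⁶) = 68.98 dB
N = −174 + 68.98 + 3.89 = −101.13 dBm
SNR = P_sig − N = −84.9 − (−101.13) = 16.23 dB → 16.2 dB

16.2 dB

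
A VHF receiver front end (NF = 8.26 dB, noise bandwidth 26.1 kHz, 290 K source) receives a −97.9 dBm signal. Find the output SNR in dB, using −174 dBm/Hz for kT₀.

23.7 dB

Noise floor: N = −174 + 10 log₁₀(B) + NF
10 log₁₀(2.61×10⁴) = 44.17 dB
N = −174 + 44.17 + 8.26 = −121.57 dBm
SNR = P_sig − N = −97.9 − (−121.57) = 23.67 dB → 23.7 dB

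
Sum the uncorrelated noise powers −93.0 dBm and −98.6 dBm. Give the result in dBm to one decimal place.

Convert to linear, add, convert back:
P₁ = 5.01×10⁻¹³ W, P₂ = 1.38×10⁻¹³ W
P_tot = 6.39×10⁻¹³ W → 10 log₁₀(P_tot / 10⁻³) = −91.9 dBm

−91.9 dBm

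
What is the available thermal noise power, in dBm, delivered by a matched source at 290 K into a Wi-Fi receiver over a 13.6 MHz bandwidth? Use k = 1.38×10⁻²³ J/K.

P_n = kTB = 1.38×10⁻²³ × 290 × 1.36×10⁷ = 5.44×10⁻¹⁴ W
In dBm: 10 log₁₀(5.44×10⁻¹⁴ / 10⁻³) = −102.6 dBm

−102.6 dBm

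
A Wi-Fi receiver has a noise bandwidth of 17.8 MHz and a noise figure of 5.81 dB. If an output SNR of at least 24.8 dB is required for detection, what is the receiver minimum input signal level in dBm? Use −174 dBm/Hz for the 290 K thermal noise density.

Sensitivity = −174 + 10 log₁₀(B) + NF + SNR_min
= −174 + 72.5 + 5.81 + 24.8
= −70.89 dBm → −70.9 dBm

−70.9 dBm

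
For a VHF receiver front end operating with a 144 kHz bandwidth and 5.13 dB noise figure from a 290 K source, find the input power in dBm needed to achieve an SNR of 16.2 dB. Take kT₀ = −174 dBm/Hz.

Sensitivity = −174 + 10 log₁₀(B) + NF + SNR_min
= −174 + 51.58 + 5.13 + 16.2
= −101.09 dBm → −101.1 dBm

−101.1 dBm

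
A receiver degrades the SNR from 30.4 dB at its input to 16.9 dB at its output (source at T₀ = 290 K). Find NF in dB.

NF (dB) = SNR_in(dB) − SNR_out(dB) when the source is at T₀
NF = 30.4 − 16.9 = 13.5 dB

13.5 dB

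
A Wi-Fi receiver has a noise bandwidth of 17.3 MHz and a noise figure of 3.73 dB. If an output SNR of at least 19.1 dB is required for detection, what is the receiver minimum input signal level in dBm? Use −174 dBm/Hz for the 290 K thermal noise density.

−78.8 dBm

Sensitivity = −174 + 10 log₁₀(B) + NF + SNR_min
= −174 + 72.38 + 3.73 + 19.1
= −78.79 dBm → −78.8 dBm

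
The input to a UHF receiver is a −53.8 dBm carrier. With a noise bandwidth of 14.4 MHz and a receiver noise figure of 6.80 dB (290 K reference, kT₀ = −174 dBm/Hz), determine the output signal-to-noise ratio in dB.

41.8 dB

Noise floor: N = −174 + 10 log₁₀(B) + NF
10 log₁₀(1.44×10⁷) = 71.58 dB
N = −174 + 71.58 + 6.80 = −95.62 dBm
SNR = P_sig − N = −53.8 − (−95.62) = 41.82 dB → 41.8 dB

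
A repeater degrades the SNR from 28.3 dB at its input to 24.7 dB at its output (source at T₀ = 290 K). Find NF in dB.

3.6 dB

NF (dB) = SNR_in(dB) − SNR_out(dB) when the source is at T₀
NF = 28.3 − 24.7 = 3.6 dB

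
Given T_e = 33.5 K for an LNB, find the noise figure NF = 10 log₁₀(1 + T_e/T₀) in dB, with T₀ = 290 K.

F = 1 + T_e/T₀ = 1 + 33.5/290 = 1.11552
NF = 10 log₁₀(1.11552) = 0.475 dB

0.475 dB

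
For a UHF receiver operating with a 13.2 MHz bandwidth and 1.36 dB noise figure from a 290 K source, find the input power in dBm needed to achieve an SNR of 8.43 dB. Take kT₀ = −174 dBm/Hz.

−93.0 dBm

Sensitivity = −174 + 10 log₁₀(B) + NF + SNR_min
= −174 + 71.21 + 1.36 + 8.43
= −93.00 dBm → −93.0 dBm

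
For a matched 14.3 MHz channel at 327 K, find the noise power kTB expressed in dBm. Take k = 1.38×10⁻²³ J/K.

P_n = kTB = 1.38×10⁻²³ × 327 × 1.43×10⁷ = 6.45×10⁻¹⁴ W
In dBm: 10 log₁₀(6.45×10⁻¹⁴ / 10⁻³) = −101.9 dBm

−101.9 dBm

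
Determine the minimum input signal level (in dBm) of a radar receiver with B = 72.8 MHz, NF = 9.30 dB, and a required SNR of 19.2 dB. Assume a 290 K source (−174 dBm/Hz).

−66.9 dBm

Sensitivity = −174 + 10 log₁₀(B) + NF + SNR_min
= −174 + 78.62 + 9.30 + 19.2
= −66.88 dBm → −66.9 dBm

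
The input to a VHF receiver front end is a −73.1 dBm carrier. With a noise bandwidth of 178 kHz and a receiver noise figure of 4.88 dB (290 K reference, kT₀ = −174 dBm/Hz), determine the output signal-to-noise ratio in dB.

Noise floor: N = −174 + 10 log₁₀(B) + NF
10 log₁₀(1.78×10⁵) = 52.5 dB
N = −174 + 52.5 + 4.88 = −116.62 dBm
SNR = P_sig − N = −73.1 − (−116.62) = 43.52 dB → 43.5 dB

43.5 dB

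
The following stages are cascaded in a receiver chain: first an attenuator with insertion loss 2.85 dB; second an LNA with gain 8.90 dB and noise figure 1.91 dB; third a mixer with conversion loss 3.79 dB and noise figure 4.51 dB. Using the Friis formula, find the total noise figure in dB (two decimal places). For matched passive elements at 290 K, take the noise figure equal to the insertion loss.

Convert to linear (a loss of L dB is a gain of −L dB): F_i = 10^(NF_i/10), G_i = 10^(G_i,dB/10)
  Stage 1: F_1 = 10^(2.85/10) = 1.928, G_1 = 10^(−2.85/10) = 0.5188
  Stage 2: F_2 = 10^(1.91/10) = 1.552, G_2 = 10^(8.90/10) = 7.762
  Stage 3: F_3 = 10^(4.51/10) = 2.825, G_3 = 10^(−3.79/10) = 0.4178
Friis cascade:
  F = 1.928 + (1.552 − 1)/0.5188 + (2.825 − 1)/4.027 = 3.445
NF = 10 log₁₀(3.445) = 5.37 dB

5.37 dB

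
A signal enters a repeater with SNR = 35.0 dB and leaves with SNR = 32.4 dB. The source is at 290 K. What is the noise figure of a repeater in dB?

NF (dB) = SNR_in(dB) − SNR_out(dB) when the source is at T₀
NF = 35.0 − 32.4 = 2.6 dB

2.6 dB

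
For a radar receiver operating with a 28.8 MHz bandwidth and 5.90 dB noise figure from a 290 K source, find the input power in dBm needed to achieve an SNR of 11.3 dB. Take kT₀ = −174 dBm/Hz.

−82.2 dBm

Sensitivity = −174 + 10 log₁₀(B) + NF + SNR_min
= −174 + 74.59 + 5.90 + 11.3
= −82.21 dBm → −82.2 dBm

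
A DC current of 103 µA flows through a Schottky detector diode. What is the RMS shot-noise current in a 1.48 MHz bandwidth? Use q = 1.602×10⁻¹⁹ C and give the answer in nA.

6.99 nA

I_n = √(2qI·B)
2qI·B = 2 × 1.602×10⁻¹⁹ × 1.03×10⁻⁴ × 1.48×10⁶ = 4.88×10⁻¹⁷ A²
I_n = √(4.88×10⁻¹⁷) = 6.99×10⁻⁹ A = 6.99 nA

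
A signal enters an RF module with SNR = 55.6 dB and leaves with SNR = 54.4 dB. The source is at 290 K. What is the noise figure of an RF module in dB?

1.2 dB

NF (dB) = SNR_in(dB) − SNR_out(dB) when the source is at T₀
NF = 55.6 − 54.4 = 1.2 dB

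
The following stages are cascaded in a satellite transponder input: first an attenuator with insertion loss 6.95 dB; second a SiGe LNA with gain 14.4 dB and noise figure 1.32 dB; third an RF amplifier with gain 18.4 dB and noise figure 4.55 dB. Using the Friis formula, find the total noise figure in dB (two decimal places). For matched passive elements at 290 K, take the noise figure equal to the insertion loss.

8.48 dB

Convert to linear (a loss of L dB is a gain of −L dB): F_i = 10^(NF_i/10), G_i = 10^(G_i,dB/10)
  Stage 1: F_1 = 10^(6.95/10) = 4.955, G_1 = 10^(−6.95/10) = 0.2018
  Stage 2: F_2 = 10^(1.32/10) = 1.355, G_2 = 10^(14.4/10) = 27.54
  Stage 3: F_3 = 10^(4.55/10) = 2.851, G_3 = 10^(18.4/10) = 69.18
Friis cascade:
  F = 4.955 + (1.355 − 1)/0.2018 + (2.851 − 1)/5.559 = 7.047
NF = 10 log₁₀(7.047) = 8.48 dB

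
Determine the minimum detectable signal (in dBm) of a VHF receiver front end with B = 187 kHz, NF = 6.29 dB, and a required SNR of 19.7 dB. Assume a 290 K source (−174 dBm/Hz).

Sensitivity = −174 + 10 log₁₀(B) + NF + SNR_min
= −174 + 52.72 + 6.29 + 19.7
= −95.29 dBm → −95.3 dBm

−95.3 dBm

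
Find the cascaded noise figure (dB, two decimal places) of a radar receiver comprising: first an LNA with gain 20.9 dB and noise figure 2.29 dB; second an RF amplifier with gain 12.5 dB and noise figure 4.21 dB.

Convert to linear (a loss of L dB is a gain of −L dB): F_i = 10^(NF_i/10), G_i = 10^(G_i,dB/10)
  Stage 1: F_1 = 10^(2.29/10) = 1.694, G_1 = 10^(20.9/10) = 123.0
  Stage 2: F_2 = 10^(4.21/10) = 2.636, G_2 = 10^(12.5/10) = 17.78
Friis cascade:
  F = 1.694 + (2.636 − 1)/123.0 = 1.708
NF = 10 log₁₀(1.708) = 2.32 dB

2.32 dB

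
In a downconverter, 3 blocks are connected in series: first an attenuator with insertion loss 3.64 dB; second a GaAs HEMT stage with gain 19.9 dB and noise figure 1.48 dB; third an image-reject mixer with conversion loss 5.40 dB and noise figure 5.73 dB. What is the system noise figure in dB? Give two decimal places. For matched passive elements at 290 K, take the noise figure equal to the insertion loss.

5.21 dB

Convert to linear (a loss of L dB is a gain of −L dB): F_i = 10^(NF_i/10), G_i = 10^(G_i,dB/10)
  Stage 1: F_1 = 10^(3.64/10) = 2.312, G_1 = 10^(−3.64/10) = 0.4325
  Stage 2: F_2 = 10^(1.48/10) = 1.406, G_2 = 10^(19.9/10) = 97.72
  Stage 3: F_3 = 10^(5.73/10) = 3.741, G_3 = 10^(−5.40/10) = 0.2884
Friis cascade:
  F = 2.312 + (1.406 − 1)/0.4325 + (3.741 − 1)/42.27 = 3.316
NF = 10 log₁₀(3.316) = 5.21 dB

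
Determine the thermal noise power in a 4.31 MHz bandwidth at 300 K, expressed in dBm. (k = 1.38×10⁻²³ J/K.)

−107.5 dBm

P_n = kTB = 1.38×10⁻²³ × 300 × 4.31×10⁶ = 1.78×10⁻¹⁴ W
In dBm: 10 log₁₀(1.78×10⁻¹⁴ / 10⁻³) = −107.5 dBm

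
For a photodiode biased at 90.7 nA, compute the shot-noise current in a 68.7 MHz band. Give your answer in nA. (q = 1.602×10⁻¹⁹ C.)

1.41 nA

I_n = √(2qI·B)
2qI·B = 2 × 1.602×10⁻¹⁹ × 9.07×10⁻⁸ × 6.87×10⁷ = 2.00×10⁻¹⁸ A²
I_n = √(2.00×10⁻¹⁸) = 1.41×10⁻⁹ A = 1.41 nA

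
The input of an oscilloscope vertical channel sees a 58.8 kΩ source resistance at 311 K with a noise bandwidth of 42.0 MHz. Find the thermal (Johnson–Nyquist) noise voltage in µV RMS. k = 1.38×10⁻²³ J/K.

V_n = √(4kTRB)
4kTRB = 4 × 1.38×10⁻²³ × 311 × 5.88×10⁴ × 4.20×10⁷ = 4.24×10⁻⁸ V²
V_n = √(4.24×10⁻⁸) = 2.06×10⁻⁴ V = 206 µV

206 µV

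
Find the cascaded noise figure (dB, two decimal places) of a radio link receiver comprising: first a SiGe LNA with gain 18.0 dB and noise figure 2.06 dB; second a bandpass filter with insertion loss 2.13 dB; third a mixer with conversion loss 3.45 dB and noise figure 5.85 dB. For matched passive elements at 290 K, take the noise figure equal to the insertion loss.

2.28 dB

Convert to linear (a loss of L dB is a gain of −L dB): F_i = 10^(NF_i/10), G_i = 10^(G_i,dB/10)
  Stage 1: F_1 = 10^(2.06/10) = 1.607, G_1 = 10^(18.0/10) = 63.10
  Stage 2: F_2 = 10^(2.13/10) = 1.633, G_2 = 10^(−2.13/10) = 0.6124
  Stage 3: F_3 = 10^(5.85/10) = 3.846, G_3 = 10^(−3.45/10) = 0.4519
Friis cascade:
  F = 1.607 + (1.633 − 1)/63.10 + (3.846 − 1)/38.64 = 1.691
NF = 10 log₁₀(1.691) = 2.28 dB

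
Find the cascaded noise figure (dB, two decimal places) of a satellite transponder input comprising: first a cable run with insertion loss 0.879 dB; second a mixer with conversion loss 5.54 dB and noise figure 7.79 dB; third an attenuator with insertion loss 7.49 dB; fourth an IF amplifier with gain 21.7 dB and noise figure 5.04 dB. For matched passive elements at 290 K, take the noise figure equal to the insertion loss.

Convert to linear (a loss of L dB is a gain of −L dB): F_i = 10^(NF_i/10), G_i = 10^(G_i,dB/10)
  Stage 1: F_1 = 10^(0.879/10) = 1.224, G_1 = 10^(−0.879/10) = 0.8168
  Stage 2: F_2 = 10^(7.79/10) = 6.012, G_2 = 10^(−5.54/10) = 0.2793
  Stage 3: F_3 = 10^(7.49/10) = 5.610, G_3 = 10^(−7.49/10) = 0.1782
  Stage 4: F_4 = 10^(5.04/10) = 3.192, G_4 = 10^(21.7/10) = 147.9
Friis cascade:
  F = 1.224 + (6.012 − 1)/0.8168 + (5.610 − 1)/0.2281 + (3.192 − 1)/0.04065 = 81.48
NF = 10 log₁₀(81.48) = 19.11 dB

19.11 dB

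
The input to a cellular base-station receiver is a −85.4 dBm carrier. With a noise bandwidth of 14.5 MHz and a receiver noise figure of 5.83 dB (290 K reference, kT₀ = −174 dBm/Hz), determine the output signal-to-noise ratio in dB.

Noise floor: N = −174 + 10 log₁₀(B) + NF
10 log₁₀(1.45×10⁷) = 71.61 dB
N = −174 + 71.61 + 5.83 = −96.56 dBm
SNR = P_sig − N = −85.4 − (−96.56) = 11.16 dB → 11.2 dB

11.2 dB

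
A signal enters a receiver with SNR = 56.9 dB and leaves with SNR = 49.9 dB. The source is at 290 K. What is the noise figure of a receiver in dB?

NF (dB) = SNR_in(dB) − SNR_out(dB) when the source is at T₀
NF = 56.9 − 49.9 = 7.0 dB

7.0 dB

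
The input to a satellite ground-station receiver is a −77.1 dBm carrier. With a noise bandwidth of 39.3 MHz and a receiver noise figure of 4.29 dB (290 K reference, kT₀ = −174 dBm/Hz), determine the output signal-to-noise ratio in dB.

16.7 dB

Noise floor: N = −174 + 10 log₁₀(B) + NF
10 log₁₀(3.93×10⁷) = 75.94 dB
N = −174 + 75.94 + 4.29 = −93.77 dBm
SNR = P_sig − N = −77.1 − (−93.77) = 16.67 dB → 16.7 dB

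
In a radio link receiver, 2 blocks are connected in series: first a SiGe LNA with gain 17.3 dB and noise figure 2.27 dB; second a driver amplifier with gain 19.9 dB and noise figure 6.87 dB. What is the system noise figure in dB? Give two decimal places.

Convert to linear (a loss of L dB is a gain of −L dB): F_i = 10^(NF_i/10), G_i = 10^(G_i,dB/10)
  Stage 1: F_1 = 10^(2.27/10) = 1.687, G_1 = 10^(17.3/10) = 53.70
  Stage 2: F_2 = 10^(6.87/10) = 4.864, G_2 = 10^(19.9/10) = 97.72
Friis cascade:
  F = 1.687 + (4.864 − 1)/53.70 = 1.759
NF = 10 log₁₀(1.759) = 2.45 dB

2.45 dB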